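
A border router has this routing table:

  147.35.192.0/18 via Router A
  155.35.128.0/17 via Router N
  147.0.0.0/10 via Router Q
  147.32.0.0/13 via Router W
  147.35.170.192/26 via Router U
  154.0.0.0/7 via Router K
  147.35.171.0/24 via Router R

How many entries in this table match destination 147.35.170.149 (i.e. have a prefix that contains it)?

2

Prefixes containing 147.35.170.149:
  147.0.0.0/10 (147.0.0.0 - 147.63.255.255)
  147.32.0.0/13 (147.32.0.0 - 147.39.255.255)
Total matching entries: 2.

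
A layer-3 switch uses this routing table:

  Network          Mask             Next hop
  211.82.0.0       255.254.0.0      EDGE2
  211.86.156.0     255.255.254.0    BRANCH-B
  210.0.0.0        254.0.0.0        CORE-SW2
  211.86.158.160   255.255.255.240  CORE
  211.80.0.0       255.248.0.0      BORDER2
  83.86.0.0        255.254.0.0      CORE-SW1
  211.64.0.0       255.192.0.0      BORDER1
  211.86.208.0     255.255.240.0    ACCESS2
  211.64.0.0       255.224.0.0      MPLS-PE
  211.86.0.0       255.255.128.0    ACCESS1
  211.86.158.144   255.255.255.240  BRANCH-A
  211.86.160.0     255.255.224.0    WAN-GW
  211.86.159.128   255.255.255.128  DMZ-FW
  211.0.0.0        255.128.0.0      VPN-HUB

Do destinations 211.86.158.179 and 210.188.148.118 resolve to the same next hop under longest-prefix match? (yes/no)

211.86.158.179: longest match 211.80.0.0/13 -> BORDER2
210.188.148.118: longest match 210.0.0.0/7 -> CORE-SW2

no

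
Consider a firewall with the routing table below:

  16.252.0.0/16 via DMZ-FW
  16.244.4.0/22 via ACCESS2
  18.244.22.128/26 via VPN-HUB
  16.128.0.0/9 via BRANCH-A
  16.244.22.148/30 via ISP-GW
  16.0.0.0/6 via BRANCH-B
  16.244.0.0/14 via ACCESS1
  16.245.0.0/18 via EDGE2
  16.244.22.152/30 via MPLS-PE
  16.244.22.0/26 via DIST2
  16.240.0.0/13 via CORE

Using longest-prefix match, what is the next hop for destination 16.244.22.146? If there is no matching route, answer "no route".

Routes whose prefix contains 16.244.22.146:
  16.0.0.0/6 (16.0.0.0 - 19.255.255.255) -> BRANCH-B
  16.128.0.0/9 (16.128.0.0 - 16.255.255.255) -> BRANCH-A
  16.240.0.0/13 (16.240.0.0 - 16.247.255.255) -> CORE
  16.244.0.0/14 (16.244.0.0 - 16.247.255.255) -> ACCESS1
More-specific entries that do NOT match:
  16.244.22.148/30 (16.244.22.148 - 16.244.22.151) does not contain 16.244.22.146
  16.244.22.152/30 (16.244.22.152 - 16.244.22.155) does not contain 16.244.22.146
  18.244.22.128/26 (18.244.22.128 - 18.244.22.191) does not contain 16.244.22.146
  16.244.22.0/26 (16.244.22.0 - 16.244.22.63) does not contain 16.244.22.146
  16.244.4.0/22 (16.244.4.0 - 16.244.7.255) does not contain 16.244.22.146
  16.245.0.0/18 (16.245.0.0 - 16.245.63.255) does not contain 16.244.22.146
  16.252.0.0/16 (16.252.0.0 - 16.252.255.255) does not contain 16.244.22.146
Longest matching prefix is /14 -> next hop ACCESS1.

ACCESS1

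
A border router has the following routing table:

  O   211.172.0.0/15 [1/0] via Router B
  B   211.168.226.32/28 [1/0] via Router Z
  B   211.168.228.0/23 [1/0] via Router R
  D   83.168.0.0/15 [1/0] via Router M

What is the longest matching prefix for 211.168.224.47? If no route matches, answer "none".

none

211.168.224.47 is outside every listed prefix and there is no default route.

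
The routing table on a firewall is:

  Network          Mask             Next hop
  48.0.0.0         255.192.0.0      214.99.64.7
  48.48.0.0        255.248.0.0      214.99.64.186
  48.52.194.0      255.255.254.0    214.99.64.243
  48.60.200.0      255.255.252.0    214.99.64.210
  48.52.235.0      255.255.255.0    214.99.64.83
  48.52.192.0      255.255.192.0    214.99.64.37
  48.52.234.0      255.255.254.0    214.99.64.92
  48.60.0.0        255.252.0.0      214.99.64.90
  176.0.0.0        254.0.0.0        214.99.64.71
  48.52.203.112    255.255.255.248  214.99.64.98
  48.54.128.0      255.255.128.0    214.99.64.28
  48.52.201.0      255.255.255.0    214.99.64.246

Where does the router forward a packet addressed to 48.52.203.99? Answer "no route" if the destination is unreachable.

Routes whose prefix contains 48.52.203.99:
  48.0.0.0/10 (48.0.0.0 - 48.63.255.255) -> 214.99.64.7
  48.48.0.0/13 (48.48.0.0 - 48.55.255.255) -> 214.99.64.186
  48.52.192.0/18 (48.52.192.0 - 48.52.255.255) -> 214.99.64.37
More-specific entries that do NOT match:
  48.52.203.112/29 (48.52.203.112 - 48.52.203.119) does not contain 48.52.203.99
  48.52.235.0/24 (48.52.235.0 - 48.52.235.255) does not contain 48.52.203.99
  48.52.201.0/24 (48.52.201.0 - 48.52.201.255) does not contain 48.52.203.99
  48.52.194.0/23 (48.52.194.0 - 48.52.195.255) does not contain 48.52.203.99
  48.52.234.0/23 (48.52.234.0 - 48.52.235.255) does not contain 48.52.203.99
  48.60.200.0/22 (48.60.200.0 - 48.60.203.255) does not contain 48.52.203.99
Longest matching prefix is /18 -> next hop 214.99.64.37.

214.99.64.37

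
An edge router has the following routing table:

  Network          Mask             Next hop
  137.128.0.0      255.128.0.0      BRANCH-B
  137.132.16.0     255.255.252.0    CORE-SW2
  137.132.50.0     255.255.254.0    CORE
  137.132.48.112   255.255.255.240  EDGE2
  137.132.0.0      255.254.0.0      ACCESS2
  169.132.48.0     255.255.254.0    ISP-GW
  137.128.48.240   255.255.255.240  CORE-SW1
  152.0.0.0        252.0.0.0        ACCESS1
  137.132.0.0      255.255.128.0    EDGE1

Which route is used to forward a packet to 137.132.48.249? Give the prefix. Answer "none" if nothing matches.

Entries matching 137.132.48.249:
  137.128.0.0/9 (137.128.0.0 - 137.255.255.255)
  137.132.0.0/15 (137.132.0.0 - 137.133.255.255)
  137.132.0.0/17 (137.132.0.0 - 137.132.127.255)
Most specific is 137.132.0.0/17.

137.132.0.0/17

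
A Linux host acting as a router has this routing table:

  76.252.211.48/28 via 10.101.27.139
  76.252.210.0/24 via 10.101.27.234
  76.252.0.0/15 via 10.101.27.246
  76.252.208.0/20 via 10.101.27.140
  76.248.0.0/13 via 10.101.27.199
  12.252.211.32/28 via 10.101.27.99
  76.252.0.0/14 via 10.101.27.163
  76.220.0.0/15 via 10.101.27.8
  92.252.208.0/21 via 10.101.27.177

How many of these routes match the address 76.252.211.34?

Prefixes containing 76.252.211.34:
  76.248.0.0/13 (76.248.0.0 - 76.255.255.255)
  76.252.0.0/14 (76.252.0.0 - 76.255.255.255)
  76.252.0.0/15 (76.252.0.0 - 76.253.255.255)
  76.252.208.0/20 (76.252.208.0 - 76.252.223.255)
Total matching entries: 4.

4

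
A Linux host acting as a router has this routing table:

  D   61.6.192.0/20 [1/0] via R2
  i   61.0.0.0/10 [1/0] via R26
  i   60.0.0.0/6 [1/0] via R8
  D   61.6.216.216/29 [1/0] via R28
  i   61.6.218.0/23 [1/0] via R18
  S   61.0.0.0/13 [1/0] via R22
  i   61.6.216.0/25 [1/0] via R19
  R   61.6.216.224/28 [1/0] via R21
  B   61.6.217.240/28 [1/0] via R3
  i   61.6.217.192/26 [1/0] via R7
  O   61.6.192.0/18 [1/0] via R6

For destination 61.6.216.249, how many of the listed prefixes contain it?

Prefixes containing 61.6.216.249:
  60.0.0.0/6 (60.0.0.0 - 63.255.255.255)
  61.0.0.0/10 (61.0.0.0 - 61.63.255.255)
  61.0.0.0/13 (61.0.0.0 - 61.7.255.255)
  61.6.192.0/18 (61.6.192.0 - 61.6.255.255)
Total matching entries: 4.

4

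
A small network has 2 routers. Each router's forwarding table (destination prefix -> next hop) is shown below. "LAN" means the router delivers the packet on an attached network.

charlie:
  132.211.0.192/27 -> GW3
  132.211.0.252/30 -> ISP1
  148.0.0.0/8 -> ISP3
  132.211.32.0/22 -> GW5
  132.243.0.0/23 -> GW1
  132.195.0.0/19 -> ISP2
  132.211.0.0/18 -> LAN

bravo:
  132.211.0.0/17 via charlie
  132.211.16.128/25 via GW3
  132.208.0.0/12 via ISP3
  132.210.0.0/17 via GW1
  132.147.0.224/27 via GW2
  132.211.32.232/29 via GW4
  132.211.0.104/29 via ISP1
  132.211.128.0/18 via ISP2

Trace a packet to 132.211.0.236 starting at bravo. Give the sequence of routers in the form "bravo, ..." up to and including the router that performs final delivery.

At bravo: longest match for 132.211.0.236 is 132.211.0.0/17 -> charlie
At charlie: longest match for 132.211.0.236 is 132.211.0.0/18 -> LAN

bravo, charlie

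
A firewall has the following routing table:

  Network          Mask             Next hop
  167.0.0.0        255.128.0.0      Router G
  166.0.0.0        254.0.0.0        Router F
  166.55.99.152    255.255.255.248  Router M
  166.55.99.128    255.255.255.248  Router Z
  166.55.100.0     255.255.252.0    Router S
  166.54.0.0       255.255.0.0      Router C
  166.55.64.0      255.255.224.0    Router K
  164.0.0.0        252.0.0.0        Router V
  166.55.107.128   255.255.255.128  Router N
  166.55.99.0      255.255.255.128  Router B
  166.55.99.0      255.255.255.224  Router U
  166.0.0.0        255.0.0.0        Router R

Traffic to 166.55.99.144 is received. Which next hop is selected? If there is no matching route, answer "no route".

Routes whose prefix contains 166.55.99.144:
  164.0.0.0/6 (164.0.0.0 - 167.255.255.255) -> Router V
  166.0.0.0/7 (166.0.0.0 - 167.255.255.255) -> Router F
  166.0.0.0/8 (166.0.0.0 - 166.255.255.255) -> Router R
More-specific entries that do NOT match:
  166.55.99.152/29 (166.55.99.152 - 166.55.99.159) does not contain 166.55.99.144
  166.55.99.128/29 (166.55.99.128 - 166.55.99.135) does not contain 166.55.99.144
  166.55.99.0/27 (166.55.99.0 - 166.55.99.31) does not contain 166.55.99.144
  166.55.107.128/25 (166.55.107.128 - 166.55.107.255) does not contain 166.55.99.144
  166.55.99.0/25 (166.55.99.0 - 166.55.99.127) does not contain 166.55.99.144
  166.55.100.0/22 (166.55.100.0 - 166.55.103.255) does not contain 166.55.99.144
  166.55.64.0/19 (166.55.64.0 - 166.55.95.255) does not contain 166.55.99.144
  166.54.0.0/16 (166.54.0.0 - 166.54.255.255) does not contain 166.55.99.144
  167.0.0.0/9 (167.0.0.0 - 167.127.255.255) does not contain 166.55.99.144
Longest matching prefix is /8 -> next hop Router R.

Router R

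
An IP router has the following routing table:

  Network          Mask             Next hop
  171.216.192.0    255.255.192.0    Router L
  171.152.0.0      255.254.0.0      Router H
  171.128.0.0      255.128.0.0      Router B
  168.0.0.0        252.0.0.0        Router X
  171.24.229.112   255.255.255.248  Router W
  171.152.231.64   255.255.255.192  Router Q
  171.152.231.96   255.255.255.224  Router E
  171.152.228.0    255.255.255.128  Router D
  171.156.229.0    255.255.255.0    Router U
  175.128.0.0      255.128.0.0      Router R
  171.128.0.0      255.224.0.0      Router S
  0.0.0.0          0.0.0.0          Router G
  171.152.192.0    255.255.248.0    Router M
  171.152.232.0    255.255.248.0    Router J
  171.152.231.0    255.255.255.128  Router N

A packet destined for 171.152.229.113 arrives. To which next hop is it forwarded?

Routes whose prefix contains 171.152.229.113:
  0.0.0.0/0 (default, matches everything) -> Router G
  168.0.0.0/6 (168.0.0.0 - 171.255.255.255) -> Router X
  171.128.0.0/9 (171.128.0.0 - 171.255.255.255) -> Router B
  171.128.0.0/11 (171.128.0.0 - 171.159.255.255) -> Router S
  171.152.0.0/15 (171.152.0.0 - 171.153.255.255) -> Router H
More-specific entries that do NOT match:
  171.24.229.112/29 (171.24.229.112 - 171.24.229.119) does not contain 171.152.229.113
  171.152.231.96/27 (171.152.231.96 - 171.152.231.127) does not contain 171.152.229.113
  171.152.231.64/26 (171.152.231.64 - 171.152.231.127) does not contain 171.152.229.113
  171.152.228.0/25 (171.152.228.0 - 171.152.228.127) does not contain 171.152.229.113
  171.152.231.0/25 (171.152.231.0 - 171.152.231.127) does not contain 171.152.229.113
  171.156.229.0/24 (171.156.229.0 - 171.156.229.255) does not contain 171.152.229.113
  171.152.192.0/21 (171.152.192.0 - 171.152.199.255) does not contain 171.152.229.113
  171.152.232.0/21 (171.152.232.0 - 171.152.239.255) does not contain 171.152.229.113
  171.216.192.0/18 (171.216.192.0 - 171.216.255.255) does not contain 171.152.229.113
Longest matching prefix is /15 -> next hop Router H.

Router H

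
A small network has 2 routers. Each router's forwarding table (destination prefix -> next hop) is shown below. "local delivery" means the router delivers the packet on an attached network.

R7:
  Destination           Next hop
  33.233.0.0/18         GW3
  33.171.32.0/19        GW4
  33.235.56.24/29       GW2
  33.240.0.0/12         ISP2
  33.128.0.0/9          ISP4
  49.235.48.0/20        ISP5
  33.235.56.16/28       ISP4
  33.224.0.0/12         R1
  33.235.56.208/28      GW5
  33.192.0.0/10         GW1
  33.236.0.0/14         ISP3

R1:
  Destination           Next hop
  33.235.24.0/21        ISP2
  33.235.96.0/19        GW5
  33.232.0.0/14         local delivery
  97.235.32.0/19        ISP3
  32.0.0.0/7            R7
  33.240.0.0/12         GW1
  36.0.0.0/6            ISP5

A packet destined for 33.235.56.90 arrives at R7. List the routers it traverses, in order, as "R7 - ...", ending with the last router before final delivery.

R7 - R1

At R7: longest match for 33.235.56.90 is 33.224.0.0/12 -> R1
At R1: longest match for 33.235.56.90 is 33.232.0.0/14 -> local delivery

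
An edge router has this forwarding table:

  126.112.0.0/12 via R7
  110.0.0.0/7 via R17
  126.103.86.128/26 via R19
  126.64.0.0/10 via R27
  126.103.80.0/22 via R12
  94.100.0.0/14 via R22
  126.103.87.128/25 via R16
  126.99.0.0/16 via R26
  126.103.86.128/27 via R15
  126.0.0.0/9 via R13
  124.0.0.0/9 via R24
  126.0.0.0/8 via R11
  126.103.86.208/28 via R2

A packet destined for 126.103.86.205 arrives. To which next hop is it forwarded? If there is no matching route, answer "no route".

R27

Routes whose prefix contains 126.103.86.205:
  126.0.0.0/8 (126.0.0.0 - 126.255.255.255) -> R11
  126.0.0.0/9 (126.0.0.0 - 126.127.255.255) -> R13
  126.64.0.0/10 (126.64.0.0 - 126.127.255.255) -> R27
More-specific entries that do NOT match:
  126.103.86.208/28 (126.103.86.208 - 126.103.86.223) does not contain 126.103.86.205
  126.103.86.128/27 (126.103.86.128 - 126.103.86.159) does not contain 126.103.86.205
  126.103.86.128/26 (126.103.86.128 - 126.103.86.191) does not contain 126.103.86.205
  126.103.87.128/25 (126.103.87.128 - 126.103.87.255) does not contain 126.103.86.205
  126.103.80.0/22 (126.103.80.0 - 126.103.83.255) does not contain 126.103.86.205
  126.99.0.0/16 (126.99.0.0 - 126.99.255.255) does not contain 126.103.86.205
  94.100.0.0/14 (94.100.0.0 - 94.103.255.255) does not contain 126.103.86.205
  126.112.0.0/12 (126.112.0.0 - 126.127.255.255) does not contain 126.103.86.205
Longest matching prefix is /10 -> next hop R27.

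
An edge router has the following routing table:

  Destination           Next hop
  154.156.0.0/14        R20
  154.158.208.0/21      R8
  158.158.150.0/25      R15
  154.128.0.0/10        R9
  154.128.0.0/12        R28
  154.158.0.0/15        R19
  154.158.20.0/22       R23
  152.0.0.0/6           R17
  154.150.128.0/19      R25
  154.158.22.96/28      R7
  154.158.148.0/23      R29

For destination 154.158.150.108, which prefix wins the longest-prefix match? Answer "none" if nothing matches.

154.158.0.0/15

Entries matching 154.158.150.108:
  152.0.0.0/6 (152.0.0.0 - 155.255.255.255)
  154.128.0.0/10 (154.128.0.0 - 154.191.255.255)
  154.156.0.0/14 (154.156.0.0 - 154.159.255.255)
  154.158.0.0/15 (154.158.0.0 - 154.159.255.255)
Most specific is 154.158.0.0/15.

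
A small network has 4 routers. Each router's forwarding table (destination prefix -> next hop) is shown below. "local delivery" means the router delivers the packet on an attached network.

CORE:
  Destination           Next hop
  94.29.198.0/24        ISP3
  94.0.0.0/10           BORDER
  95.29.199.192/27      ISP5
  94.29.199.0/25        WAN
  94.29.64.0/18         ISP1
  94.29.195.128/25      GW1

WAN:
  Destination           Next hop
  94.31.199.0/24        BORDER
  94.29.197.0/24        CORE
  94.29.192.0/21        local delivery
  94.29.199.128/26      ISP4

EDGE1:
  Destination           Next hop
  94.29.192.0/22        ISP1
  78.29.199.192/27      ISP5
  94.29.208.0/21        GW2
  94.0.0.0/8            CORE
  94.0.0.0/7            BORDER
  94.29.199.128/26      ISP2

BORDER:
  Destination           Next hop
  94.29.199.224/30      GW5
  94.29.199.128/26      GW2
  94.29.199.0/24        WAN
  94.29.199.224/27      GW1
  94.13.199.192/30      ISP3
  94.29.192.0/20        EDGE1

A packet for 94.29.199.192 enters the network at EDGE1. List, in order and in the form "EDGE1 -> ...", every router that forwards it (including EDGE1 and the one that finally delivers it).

EDGE1 -> CORE -> BORDER -> WAN

At EDGE1: longest match for 94.29.199.192 is 94.0.0.0/8 -> CORE
At CORE: longest match for 94.29.199.192 is 94.0.0.0/10 -> BORDER
At BORDER: longest match for 94.29.199.192 is 94.29.199.0/24 -> WAN
At WAN: longest match for 94.29.199.192 is 94.29.192.0/21 -> local delivery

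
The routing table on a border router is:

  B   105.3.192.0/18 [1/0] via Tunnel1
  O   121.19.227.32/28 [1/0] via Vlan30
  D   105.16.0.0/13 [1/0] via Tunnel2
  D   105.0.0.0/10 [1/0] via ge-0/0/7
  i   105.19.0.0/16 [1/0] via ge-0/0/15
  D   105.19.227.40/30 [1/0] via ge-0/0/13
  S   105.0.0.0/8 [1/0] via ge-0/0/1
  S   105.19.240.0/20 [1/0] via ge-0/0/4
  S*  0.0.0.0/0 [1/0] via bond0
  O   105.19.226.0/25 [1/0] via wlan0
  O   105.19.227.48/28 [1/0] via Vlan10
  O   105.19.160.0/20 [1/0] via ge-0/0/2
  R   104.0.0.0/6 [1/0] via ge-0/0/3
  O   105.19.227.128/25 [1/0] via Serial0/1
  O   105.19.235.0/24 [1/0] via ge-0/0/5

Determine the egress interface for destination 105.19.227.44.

ge-0/0/15

Routes whose prefix contains 105.19.227.44:
  0.0.0.0/0 (default, matches everything) -> bond0
  104.0.0.0/6 (104.0.0.0 - 107.255.255.255) -> ge-0/0/3
  105.0.0.0/8 (105.0.0.0 - 105.255.255.255) -> ge-0/0/1
  105.0.0.0/10 (105.0.0.0 - 105.63.255.255) -> ge-0/0/7
  105.16.0.0/13 (105.16.0.0 - 105.23.255.255) -> Tunnel2
  105.19.0.0/16 (105.19.0.0 - 105.19.255.255) -> ge-0/0/15
More-specific entries that do NOT match:
  105.19.227.40/30 (105.19.227.40 - 105.19.227.43) does not contain 105.19.227.44
  121.19.227.32/28 (121.19.227.32 - 121.19.227.47) does not contain 105.19.227.44
  105.19.227.48/28 (105.19.227.48 - 105.19.227.63) does not contain 105.19.227.44
  105.19.226.0/25 (105.19.226.0 - 105.19.226.127) does not contain 105.19.227.44
  105.19.227.128/25 (105.19.227.128 - 105.19.227.255) does not contain 105.19.227.44
  105.19.235.0/24 (105.19.235.0 - 105.19.235.255) does not contain 105.19.227.44
  105.19.240.0/20 (105.19.240.0 - 105.19.255.255) does not contain 105.19.227.44
  105.19.160.0/20 (105.19.160.0 - 105.19.175.255) does not contain 105.19.227.44
  105.3.192.0/18 (105.3.192.0 - 105.3.255.255) does not contain 105.19.227.44
Longest matching prefix is /16 -> interface ge-0/0/15.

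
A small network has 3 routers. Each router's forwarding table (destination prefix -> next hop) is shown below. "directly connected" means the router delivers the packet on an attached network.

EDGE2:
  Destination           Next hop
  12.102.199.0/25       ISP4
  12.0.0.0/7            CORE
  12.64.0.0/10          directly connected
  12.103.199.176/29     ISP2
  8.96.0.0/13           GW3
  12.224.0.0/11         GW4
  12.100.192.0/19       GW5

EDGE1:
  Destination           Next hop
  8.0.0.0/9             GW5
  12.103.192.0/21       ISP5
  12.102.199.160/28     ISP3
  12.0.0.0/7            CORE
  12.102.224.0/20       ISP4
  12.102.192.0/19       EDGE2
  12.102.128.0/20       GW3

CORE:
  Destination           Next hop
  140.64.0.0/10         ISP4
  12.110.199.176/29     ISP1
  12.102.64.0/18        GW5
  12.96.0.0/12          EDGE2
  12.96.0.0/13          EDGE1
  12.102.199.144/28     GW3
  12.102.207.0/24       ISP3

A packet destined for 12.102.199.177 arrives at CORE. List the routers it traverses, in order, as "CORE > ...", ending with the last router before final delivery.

CORE > EDGE1 > EDGE2

At CORE: longest match for 12.102.199.177 is 12.96.0.0/13 -> EDGE1
At EDGE1: longest match for 12.102.199.177 is 12.102.192.0/19 -> EDGE2
At EDGE2: longest match for 12.102.199.177 is 12.64.0.0/10 -> directly connected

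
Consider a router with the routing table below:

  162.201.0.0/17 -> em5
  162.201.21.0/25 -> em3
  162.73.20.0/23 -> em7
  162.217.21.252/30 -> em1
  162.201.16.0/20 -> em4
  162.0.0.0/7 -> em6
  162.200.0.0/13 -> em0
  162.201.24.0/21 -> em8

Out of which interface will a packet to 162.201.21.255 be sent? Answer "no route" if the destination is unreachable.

Routes whose prefix contains 162.201.21.255:
  162.0.0.0/7 (162.0.0.0 - 163.255.255.255) -> em6
  162.200.0.0/13 (162.200.0.0 - 162.207.255.255) -> em0
  162.201.0.0/17 (162.201.0.0 - 162.201.127.255) -> em5
  162.201.16.0/20 (162.201.16.0 - 162.201.31.255) -> em4
More-specific entries that do NOT match:
  162.217.21.252/30 (162.217.21.252 - 162.217.21.255) does not contain 162.201.21.255
  162.201.21.0/25 (162.201.21.0 - 162.201.21.127) does not contain 162.201.21.255
  162.73.20.0/23 (162.73.20.0 - 162.73.21.255) does not contain 162.201.21.255
  162.201.24.0/21 (162.201.24.0 - 162.201.31.255) does not contain 162.201.21.255
Longest matching prefix is /20 -> interface em4.

em4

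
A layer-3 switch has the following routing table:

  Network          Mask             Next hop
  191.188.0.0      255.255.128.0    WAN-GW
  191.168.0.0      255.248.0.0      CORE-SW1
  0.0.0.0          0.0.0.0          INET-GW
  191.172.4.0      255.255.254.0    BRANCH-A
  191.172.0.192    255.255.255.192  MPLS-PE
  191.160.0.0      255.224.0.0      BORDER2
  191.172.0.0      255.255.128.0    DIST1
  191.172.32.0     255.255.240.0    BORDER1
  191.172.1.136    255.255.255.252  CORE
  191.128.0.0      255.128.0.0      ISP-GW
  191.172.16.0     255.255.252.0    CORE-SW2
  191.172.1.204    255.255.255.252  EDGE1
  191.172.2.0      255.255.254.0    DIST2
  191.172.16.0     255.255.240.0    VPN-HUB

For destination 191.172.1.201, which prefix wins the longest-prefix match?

191.172.0.0/17

Entries matching 191.172.1.201:
  0.0.0.0/0 (default, matches everything)
  191.128.0.0/9 (191.128.0.0 - 191.255.255.255)
  191.160.0.0/11 (191.160.0.0 - 191.191.255.255)
  191.168.0.0/13 (191.168.0.0 - 191.175.255.255)
  191.172.0.0/17 (191.172.0.0 - 191.172.127.255)
Most specific is 191.172.0.0/17.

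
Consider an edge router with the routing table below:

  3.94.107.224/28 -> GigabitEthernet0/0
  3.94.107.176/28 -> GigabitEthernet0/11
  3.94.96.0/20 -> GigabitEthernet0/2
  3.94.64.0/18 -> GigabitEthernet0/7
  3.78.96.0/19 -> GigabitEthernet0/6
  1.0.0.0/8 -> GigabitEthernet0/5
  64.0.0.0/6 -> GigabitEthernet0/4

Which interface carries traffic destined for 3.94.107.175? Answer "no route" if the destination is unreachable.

GigabitEthernet0/2

Routes whose prefix contains 3.94.107.175:
  3.94.64.0/18 (3.94.64.0 - 3.94.127.255) -> GigabitEthernet0/7
  3.94.96.0/20 (3.94.96.0 - 3.94.111.255) -> GigabitEthernet0/2
More-specific entries that do NOT match:
  3.94.107.224/28 (3.94.107.224 - 3.94.107.239) does not contain 3.94.107.175
  3.94.107.176/28 (3.94.107.176 - 3.94.107.191) does not contain 3.94.107.175
Longest matching prefix is /20 -> interface GigabitEthernet0/2.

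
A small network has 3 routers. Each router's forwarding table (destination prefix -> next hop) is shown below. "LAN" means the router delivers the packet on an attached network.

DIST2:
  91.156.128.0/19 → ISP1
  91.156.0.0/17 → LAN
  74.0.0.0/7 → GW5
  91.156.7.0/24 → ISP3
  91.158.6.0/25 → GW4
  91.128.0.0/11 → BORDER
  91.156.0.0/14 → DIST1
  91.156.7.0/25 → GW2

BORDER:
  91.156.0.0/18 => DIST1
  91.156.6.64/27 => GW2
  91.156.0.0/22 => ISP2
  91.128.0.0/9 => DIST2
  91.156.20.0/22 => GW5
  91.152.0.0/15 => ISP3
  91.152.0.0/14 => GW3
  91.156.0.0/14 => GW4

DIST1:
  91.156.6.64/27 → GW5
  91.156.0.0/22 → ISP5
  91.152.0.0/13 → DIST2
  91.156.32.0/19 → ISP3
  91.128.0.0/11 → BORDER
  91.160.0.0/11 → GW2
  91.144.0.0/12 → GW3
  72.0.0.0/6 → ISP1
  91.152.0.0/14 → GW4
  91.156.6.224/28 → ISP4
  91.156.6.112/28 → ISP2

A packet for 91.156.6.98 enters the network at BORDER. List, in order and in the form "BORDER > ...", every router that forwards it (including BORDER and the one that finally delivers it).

At BORDER: longest match for 91.156.6.98 is 91.156.0.0/18 -> DIST1
At DIST1: longest match for 91.156.6.98 is 91.152.0.0/13 -> DIST2
At DIST2: longest match for 91.156.6.98 is 91.156.0.0/17 -> LAN

BORDER > DIST1 > DIST2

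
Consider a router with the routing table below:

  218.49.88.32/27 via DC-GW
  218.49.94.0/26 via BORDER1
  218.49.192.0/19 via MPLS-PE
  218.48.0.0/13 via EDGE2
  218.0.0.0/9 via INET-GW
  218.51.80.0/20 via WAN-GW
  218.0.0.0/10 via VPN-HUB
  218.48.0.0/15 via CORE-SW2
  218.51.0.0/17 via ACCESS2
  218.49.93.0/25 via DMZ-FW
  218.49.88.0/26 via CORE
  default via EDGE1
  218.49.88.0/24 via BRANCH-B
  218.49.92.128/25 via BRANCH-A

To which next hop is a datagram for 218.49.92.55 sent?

Routes whose prefix contains 218.49.92.55:
  0.0.0.0/0 (default, matches everything) -> EDGE1
  218.0.0.0/9 (218.0.0.0 - 218.127.255.255) -> INET-GW
  218.0.0.0/10 (218.0.0.0 - 218.63.255.255) -> VPN-HUB
  218.48.0.0/13 (218.48.0.0 - 218.55.255.255) -> EDGE2
  218.48.0.0/15 (218.48.0.0 - 218.49.255.255) -> CORE-SW2
More-specific entries that do NOT match:
  218.49.88.32/27 (218.49.88.32 - 218.49.88.63) does not contain 218.49.92.55
  218.49.94.0/26 (218.49.94.0 - 218.49.94.63) does not contain 218.49.92.55
  218.49.88.0/26 (218.49.88.0 - 218.49.88.63) does not contain 218.49.92.55
  218.49.93.0/25 (218.49.93.0 - 218.49.93.127) does not contain 218.49.92.55
  218.49.92.128/25 (218.49.92.128 - 218.49.92.255) does not contain 218.49.92.55
  218.49.88.0/24 (218.49.88.0 - 218.49.88.255) does not contain 218.49.92.55
  218.51.80.0/20 (218.51.80.0 - 218.51.95.255) does not contain 218.49.92.55
  218.49.192.0/19 (218.49.192.0 - 218.49.223.255) does not contain 218.49.92.55
  218.51.0.0/17 (218.51.0.0 - 218.51.127.255) does not contain 218.49.92.55
Longest matching prefix is /15 -> next hop CORE-SW2.

CORE-SW2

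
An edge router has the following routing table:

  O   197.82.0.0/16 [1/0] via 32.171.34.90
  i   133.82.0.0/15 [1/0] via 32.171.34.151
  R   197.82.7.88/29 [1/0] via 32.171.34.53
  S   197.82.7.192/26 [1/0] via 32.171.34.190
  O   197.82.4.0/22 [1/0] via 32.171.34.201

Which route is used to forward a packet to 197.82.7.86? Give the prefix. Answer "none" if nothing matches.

197.82.4.0/22

Entries matching 197.82.7.86:
  197.82.0.0/16 (197.82.0.0 - 197.82.255.255)
  197.82.4.0/22 (197.82.4.0 - 197.82.7.255)
Most specific is 197.82.4.0/22.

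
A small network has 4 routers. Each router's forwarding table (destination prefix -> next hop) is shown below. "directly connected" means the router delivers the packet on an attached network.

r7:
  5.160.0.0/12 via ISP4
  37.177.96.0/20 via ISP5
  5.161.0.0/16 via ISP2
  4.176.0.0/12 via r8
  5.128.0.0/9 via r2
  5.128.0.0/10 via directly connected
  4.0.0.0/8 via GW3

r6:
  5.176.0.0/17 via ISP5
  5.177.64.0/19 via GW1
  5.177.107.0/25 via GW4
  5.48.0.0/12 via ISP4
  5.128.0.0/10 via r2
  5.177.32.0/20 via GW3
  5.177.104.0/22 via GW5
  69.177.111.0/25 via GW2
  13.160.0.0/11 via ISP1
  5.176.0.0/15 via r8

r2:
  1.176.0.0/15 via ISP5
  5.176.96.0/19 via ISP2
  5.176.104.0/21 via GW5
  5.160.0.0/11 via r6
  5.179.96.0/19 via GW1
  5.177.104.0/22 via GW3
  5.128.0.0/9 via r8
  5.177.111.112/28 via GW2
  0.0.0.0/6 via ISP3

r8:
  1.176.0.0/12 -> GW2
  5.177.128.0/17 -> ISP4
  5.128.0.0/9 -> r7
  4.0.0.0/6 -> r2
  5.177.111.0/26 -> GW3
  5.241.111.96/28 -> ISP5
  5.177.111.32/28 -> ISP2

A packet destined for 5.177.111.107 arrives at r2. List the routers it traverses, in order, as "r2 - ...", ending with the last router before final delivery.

At r2: longest match for 5.177.111.107 is 5.160.0.0/11 -> r6
At r6: longest match for 5.177.111.107 is 5.176.0.0/15 -> r8
At r8: longest match for 5.177.111.107 is 5.128.0.0/9 -> r7
At r7: longest match for 5.177.111.107 is 5.128.0.0/10 -> directly connected

r2 - r6 - r8 - r7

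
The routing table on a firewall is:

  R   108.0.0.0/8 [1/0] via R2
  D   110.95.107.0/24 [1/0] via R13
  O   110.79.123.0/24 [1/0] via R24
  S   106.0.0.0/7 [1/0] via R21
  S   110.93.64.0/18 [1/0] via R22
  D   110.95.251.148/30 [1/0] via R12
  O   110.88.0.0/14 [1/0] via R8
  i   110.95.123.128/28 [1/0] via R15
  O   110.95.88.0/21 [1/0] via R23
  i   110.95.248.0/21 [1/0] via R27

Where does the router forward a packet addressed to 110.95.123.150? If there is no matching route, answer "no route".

no route

No entry's prefix contains 110.95.123.150; there is no default route.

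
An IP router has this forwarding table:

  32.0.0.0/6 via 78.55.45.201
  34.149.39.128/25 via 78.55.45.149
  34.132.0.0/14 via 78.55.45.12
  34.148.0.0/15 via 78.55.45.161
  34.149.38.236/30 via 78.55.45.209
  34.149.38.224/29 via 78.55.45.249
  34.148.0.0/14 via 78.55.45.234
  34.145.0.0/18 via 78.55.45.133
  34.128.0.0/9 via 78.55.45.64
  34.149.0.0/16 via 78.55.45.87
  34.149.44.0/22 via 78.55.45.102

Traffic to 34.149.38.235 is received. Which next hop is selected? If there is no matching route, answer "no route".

78.55.45.87

Routes whose prefix contains 34.149.38.235:
  32.0.0.0/6 (32.0.0.0 - 35.255.255.255) -> 78.55.45.201
  34.128.0.0/9 (34.128.0.0 - 34.255.255.255) -> 78.55.45.64
  34.148.0.0/14 (34.148.0.0 - 34.151.255.255) -> 78.55.45.234
  34.148.0.0/15 (34.148.0.0 - 34.149.255.255) -> 78.55.45.161
  34.149.0.0/16 (34.149.0.0 - 34.149.255.255) -> 78.55.45.87
More-specific entries that do NOT match:
  34.149.38.236/30 (34.149.38.236 - 34.149.38.239) does not contain 34.149.38.235
  34.149.38.224/29 (34.149.38.224 - 34.149.38.231) does not contain 34.149.38.235
  34.149.39.128/25 (34.149.39.128 - 34.149.39.255) does not contain 34.149.38.235
  34.149.44.0/22 (34.149.44.0 - 34.149.47.255) does not contain 34.149.38.235
  34.145.0.0/18 (34.145.0.0 - 34.145.63.255) does not contain 34.149.38.235
Longest matching prefix is /16 -> next hop 78.55.45.87.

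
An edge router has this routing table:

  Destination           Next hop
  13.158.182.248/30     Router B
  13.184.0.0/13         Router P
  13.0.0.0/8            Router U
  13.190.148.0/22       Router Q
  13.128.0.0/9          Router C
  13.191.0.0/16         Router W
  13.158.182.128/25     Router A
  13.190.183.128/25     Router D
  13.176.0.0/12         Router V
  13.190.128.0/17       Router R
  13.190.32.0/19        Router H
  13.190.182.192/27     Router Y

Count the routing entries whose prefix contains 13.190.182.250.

5

Prefixes containing 13.190.182.250:
  13.0.0.0/8 (13.0.0.0 - 13.255.255.255)
  13.128.0.0/9 (13.128.0.0 - 13.255.255.255)
  13.176.0.0/12 (13.176.0.0 - 13.191.255.255)
  13.184.0.0/13 (13.184.0.0 - 13.191.255.255)
  13.190.128.0/17 (13.190.128.0 - 13.190.255.255)
Total matching entries: 5.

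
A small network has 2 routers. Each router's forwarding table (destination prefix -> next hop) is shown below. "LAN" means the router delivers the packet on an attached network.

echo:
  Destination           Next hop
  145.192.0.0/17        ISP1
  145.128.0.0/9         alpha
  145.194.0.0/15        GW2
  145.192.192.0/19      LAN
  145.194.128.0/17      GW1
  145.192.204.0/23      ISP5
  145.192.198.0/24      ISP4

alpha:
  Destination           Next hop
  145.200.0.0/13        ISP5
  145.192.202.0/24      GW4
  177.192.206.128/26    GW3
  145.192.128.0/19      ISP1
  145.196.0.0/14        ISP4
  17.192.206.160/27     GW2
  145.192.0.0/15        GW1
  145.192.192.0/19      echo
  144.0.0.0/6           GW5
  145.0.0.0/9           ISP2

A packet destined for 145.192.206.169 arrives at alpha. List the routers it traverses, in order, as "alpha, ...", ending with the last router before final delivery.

alpha, echo

At alpha: longest match for 145.192.206.169 is 145.192.192.0/19 -> echo
At echo: longest match for 145.192.206.169 is 145.192.192.0/19 -> LAN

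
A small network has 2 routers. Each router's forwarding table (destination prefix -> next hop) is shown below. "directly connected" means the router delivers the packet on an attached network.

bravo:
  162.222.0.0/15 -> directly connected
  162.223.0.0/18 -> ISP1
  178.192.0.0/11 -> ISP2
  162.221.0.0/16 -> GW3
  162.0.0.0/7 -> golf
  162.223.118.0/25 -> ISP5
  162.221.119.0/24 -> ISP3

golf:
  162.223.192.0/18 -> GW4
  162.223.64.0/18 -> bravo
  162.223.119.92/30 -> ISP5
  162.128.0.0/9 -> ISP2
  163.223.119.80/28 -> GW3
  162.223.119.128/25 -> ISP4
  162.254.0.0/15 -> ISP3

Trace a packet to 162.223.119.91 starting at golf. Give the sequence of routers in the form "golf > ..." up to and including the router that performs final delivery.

At golf: longest match for 162.223.119.91 is 162.223.64.0/18 -> bravo
At bravo: longest match for 162.223.119.91 is 162.222.0.0/15 -> directly connected

golf > bravo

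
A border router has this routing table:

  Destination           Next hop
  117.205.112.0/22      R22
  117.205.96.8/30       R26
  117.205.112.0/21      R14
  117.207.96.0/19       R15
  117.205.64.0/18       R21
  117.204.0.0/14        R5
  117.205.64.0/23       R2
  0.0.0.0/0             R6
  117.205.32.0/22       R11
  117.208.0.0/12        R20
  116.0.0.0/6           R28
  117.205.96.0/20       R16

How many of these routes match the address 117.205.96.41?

Prefixes containing 117.205.96.41:
  0.0.0.0/0 (default, matches everything)
  116.0.0.0/6 (116.0.0.0 - 119.255.255.255)
  117.204.0.0/14 (117.204.0.0 - 117.207.255.255)
  117.205.64.0/18 (117.205.64.0 - 117.205.127.255)
  117.205.96.0/20 (117.205.96.0 - 117.205.111.255)
Total matching entries: 5.

5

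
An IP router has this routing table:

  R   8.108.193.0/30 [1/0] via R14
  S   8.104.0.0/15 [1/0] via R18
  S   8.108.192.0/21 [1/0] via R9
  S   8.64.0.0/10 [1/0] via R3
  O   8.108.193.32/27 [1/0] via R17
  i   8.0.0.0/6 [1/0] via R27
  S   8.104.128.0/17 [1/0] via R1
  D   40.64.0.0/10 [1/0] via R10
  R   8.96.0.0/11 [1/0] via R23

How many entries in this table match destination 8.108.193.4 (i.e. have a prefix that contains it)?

Prefixes containing 8.108.193.4:
  8.0.0.0/6 (8.0.0.0 - 11.255.255.255)
  8.64.0.0/10 (8.64.0.0 - 8.127.255.255)
  8.96.0.0/11 (8.96.0.0 - 8.127.255.255)
  8.108.192.0/21 (8.108.192.0 - 8.108.199.255)
Total matching entries: 4.

4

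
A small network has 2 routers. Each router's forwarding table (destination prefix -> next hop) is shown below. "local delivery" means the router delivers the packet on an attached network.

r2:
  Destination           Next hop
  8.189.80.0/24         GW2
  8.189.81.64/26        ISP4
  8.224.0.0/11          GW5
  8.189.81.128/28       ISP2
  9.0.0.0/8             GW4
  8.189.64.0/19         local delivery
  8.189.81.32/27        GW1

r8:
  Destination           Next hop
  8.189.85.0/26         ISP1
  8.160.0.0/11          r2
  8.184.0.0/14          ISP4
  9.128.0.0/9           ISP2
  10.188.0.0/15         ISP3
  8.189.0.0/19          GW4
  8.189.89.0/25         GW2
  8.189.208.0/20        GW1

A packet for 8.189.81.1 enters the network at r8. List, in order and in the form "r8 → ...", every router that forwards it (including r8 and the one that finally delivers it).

At r8: longest match for 8.189.81.1 is 8.160.0.0/11 -> r2
At r2: longest match for 8.189.81.1 is 8.189.64.0/19 -> local delivery

r8 → r2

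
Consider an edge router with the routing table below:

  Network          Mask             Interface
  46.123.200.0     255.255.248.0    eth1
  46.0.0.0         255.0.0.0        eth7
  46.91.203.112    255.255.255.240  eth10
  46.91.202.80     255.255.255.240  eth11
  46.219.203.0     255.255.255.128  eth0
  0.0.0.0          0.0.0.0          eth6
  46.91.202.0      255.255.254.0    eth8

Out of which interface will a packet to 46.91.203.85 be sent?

eth8

Routes whose prefix contains 46.91.203.85:
  0.0.0.0/0 (default, matches everything) -> eth6
  46.0.0.0/8 (46.0.0.0 - 46.255.255.255) -> eth7
  46.91.202.0/23 (46.91.202.0 - 46.91.203.255) -> eth8
More-specific entries that do NOT match:
  46.91.203.112/28 (46.91.203.112 - 46.91.203.127) does not contain 46.91.203.85
  46.91.202.80/28 (46.91.202.80 - 46.91.202.95) does not contain 46.91.203.85
  46.219.203.0/25 (46.219.203.0 - 46.219.203.127) does not contain 46.91.203.85
Longest matching prefix is /23 -> interface eth8.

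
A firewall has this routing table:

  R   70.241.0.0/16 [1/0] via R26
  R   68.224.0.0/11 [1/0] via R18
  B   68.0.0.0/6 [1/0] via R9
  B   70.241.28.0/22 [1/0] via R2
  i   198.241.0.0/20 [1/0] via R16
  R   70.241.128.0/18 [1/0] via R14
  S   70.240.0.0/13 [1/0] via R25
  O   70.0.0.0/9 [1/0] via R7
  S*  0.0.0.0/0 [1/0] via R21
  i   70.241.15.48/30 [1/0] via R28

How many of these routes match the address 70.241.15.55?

Prefixes containing 70.241.15.55:
  0.0.0.0/0 (default, matches everything)
  68.0.0.0/6 (68.0.0.0 - 71.255.255.255)
  70.240.0.0/13 (70.240.0.0 - 70.247.255.255)
  70.241.0.0/16 (70.241.0.0 - 70.241.255.255)
Total matching entries: 4.

4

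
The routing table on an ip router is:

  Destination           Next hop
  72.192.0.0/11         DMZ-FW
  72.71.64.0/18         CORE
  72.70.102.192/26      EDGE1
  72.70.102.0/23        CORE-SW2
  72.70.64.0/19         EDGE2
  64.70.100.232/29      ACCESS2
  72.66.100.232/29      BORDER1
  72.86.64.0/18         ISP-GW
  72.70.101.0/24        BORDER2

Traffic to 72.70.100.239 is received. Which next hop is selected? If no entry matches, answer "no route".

No entry's prefix contains 72.70.100.239; there is no default route.

no route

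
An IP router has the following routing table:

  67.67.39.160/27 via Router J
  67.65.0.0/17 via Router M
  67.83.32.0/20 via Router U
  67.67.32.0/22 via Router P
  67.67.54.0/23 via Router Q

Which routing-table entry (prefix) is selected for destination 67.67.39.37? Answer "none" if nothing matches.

67.67.39.37 is outside every listed prefix and there is no default route.

none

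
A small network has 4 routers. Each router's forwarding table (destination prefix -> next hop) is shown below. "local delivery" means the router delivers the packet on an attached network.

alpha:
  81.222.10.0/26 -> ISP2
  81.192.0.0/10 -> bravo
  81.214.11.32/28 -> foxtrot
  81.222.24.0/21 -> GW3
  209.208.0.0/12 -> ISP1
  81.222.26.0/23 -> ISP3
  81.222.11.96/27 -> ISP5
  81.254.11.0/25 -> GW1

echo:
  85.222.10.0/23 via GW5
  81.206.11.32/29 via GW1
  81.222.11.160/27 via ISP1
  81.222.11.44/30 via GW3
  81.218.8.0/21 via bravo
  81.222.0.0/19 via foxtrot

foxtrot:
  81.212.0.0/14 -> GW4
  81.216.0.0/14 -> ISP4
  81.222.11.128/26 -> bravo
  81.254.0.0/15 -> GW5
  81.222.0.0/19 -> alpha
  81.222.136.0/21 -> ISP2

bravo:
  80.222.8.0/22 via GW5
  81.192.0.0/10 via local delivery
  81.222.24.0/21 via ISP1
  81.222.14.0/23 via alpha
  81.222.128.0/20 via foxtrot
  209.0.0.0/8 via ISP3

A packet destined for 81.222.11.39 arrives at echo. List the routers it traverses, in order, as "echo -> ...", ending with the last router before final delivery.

At echo: longest match for 81.222.11.39 is 81.222.0.0/19 -> foxtrot
At foxtrot: longest match for 81.222.11.39 is 81.222.0.0/19 -> alpha
At alpha: longest match for 81.222.11.39 is 81.192.0.0/10 -> bravo
At bravo: longest match for 81.222.11.39 is 81.192.0.0/10 -> local delivery

echo -> foxtrot -> alpha -> bravo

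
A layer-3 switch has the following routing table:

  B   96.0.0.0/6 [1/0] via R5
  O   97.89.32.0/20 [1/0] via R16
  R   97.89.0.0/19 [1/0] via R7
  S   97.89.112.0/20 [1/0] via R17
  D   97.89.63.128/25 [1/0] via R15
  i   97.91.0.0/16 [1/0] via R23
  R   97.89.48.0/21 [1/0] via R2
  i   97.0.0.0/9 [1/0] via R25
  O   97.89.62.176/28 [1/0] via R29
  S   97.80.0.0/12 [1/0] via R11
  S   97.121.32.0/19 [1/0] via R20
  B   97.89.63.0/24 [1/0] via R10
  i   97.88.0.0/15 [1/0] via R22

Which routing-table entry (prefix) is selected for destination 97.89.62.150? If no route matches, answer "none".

97.88.0.0/15

Entries matching 97.89.62.150:
  96.0.0.0/6 (96.0.0.0 - 99.255.255.255)
  97.0.0.0/9 (97.0.0.0 - 97.127.255.255)
  97.80.0.0/12 (97.80.0.0 - 97.95.255.255)
  97.88.0.0/15 (97.88.0.0 - 97.89.255.255)
Most specific is 97.88.0.0/15.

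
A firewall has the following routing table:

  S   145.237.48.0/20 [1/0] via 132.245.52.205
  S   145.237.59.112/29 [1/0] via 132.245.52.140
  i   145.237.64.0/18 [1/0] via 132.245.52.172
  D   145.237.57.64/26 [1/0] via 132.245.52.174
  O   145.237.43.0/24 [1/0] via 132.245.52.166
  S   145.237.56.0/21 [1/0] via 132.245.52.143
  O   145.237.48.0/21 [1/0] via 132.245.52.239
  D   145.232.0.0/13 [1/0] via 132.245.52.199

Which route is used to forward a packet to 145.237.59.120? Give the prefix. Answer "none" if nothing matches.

Entries matching 145.237.59.120:
  145.232.0.0/13 (145.232.0.0 - 145.239.255.255)
  145.237.48.0/20 (145.237.48.0 - 145.237.63.255)
  145.237.56.0/21 (145.237.56.0 - 145.237.63.255)
Most specific is 145.237.56.0/21.

145.237.56.0/21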